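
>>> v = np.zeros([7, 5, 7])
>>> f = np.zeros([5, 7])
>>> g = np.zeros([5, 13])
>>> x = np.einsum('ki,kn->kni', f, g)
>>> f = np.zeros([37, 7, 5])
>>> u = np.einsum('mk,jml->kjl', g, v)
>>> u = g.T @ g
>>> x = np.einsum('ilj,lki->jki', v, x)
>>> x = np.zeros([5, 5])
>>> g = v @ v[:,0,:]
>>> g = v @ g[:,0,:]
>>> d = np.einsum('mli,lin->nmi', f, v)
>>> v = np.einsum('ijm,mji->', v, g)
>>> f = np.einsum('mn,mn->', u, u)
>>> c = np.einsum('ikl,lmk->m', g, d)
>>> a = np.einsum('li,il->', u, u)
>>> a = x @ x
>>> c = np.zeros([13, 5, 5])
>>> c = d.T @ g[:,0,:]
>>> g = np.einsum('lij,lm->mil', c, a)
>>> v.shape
()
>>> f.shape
()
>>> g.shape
(5, 37, 5)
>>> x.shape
(5, 5)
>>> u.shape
(13, 13)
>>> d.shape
(7, 37, 5)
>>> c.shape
(5, 37, 7)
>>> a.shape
(5, 5)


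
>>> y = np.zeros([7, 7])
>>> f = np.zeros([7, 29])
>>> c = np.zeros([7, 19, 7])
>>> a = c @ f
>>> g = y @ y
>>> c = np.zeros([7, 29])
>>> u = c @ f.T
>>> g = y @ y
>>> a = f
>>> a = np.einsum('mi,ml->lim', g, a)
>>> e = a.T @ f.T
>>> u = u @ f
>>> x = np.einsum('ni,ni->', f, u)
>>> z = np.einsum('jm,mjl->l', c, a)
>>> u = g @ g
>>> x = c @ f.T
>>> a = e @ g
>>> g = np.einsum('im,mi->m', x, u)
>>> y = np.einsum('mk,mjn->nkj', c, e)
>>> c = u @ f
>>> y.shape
(7, 29, 7)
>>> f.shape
(7, 29)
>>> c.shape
(7, 29)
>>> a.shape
(7, 7, 7)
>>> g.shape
(7,)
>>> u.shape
(7, 7)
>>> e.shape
(7, 7, 7)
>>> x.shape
(7, 7)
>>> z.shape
(7,)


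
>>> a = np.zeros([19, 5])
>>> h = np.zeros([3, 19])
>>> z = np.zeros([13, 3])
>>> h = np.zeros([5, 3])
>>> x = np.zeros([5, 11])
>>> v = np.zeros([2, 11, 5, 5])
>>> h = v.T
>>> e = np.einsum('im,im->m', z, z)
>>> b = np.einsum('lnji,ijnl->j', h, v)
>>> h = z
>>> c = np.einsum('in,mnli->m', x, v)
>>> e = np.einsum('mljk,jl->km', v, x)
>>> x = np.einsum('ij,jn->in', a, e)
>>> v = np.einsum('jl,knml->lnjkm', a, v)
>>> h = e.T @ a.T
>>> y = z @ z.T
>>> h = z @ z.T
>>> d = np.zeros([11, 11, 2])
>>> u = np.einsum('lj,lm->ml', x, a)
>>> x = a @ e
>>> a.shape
(19, 5)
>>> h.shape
(13, 13)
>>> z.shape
(13, 3)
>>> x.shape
(19, 2)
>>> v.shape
(5, 11, 19, 2, 5)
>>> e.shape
(5, 2)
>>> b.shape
(11,)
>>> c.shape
(2,)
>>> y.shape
(13, 13)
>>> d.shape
(11, 11, 2)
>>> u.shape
(5, 19)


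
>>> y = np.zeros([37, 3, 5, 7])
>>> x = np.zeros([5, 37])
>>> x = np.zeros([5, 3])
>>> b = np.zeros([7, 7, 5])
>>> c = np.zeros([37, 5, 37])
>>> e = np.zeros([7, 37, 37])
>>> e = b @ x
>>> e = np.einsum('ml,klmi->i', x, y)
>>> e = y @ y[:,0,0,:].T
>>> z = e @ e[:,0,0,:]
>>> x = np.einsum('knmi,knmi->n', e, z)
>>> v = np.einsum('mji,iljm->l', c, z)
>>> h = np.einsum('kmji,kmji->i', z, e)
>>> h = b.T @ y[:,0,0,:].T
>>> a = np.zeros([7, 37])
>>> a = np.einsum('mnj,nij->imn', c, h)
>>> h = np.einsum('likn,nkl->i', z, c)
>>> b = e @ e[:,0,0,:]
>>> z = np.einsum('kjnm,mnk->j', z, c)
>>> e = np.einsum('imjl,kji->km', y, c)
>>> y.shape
(37, 3, 5, 7)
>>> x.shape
(3,)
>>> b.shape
(37, 3, 5, 37)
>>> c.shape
(37, 5, 37)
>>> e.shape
(37, 3)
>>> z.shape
(3,)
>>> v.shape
(3,)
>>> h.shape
(3,)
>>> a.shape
(7, 37, 5)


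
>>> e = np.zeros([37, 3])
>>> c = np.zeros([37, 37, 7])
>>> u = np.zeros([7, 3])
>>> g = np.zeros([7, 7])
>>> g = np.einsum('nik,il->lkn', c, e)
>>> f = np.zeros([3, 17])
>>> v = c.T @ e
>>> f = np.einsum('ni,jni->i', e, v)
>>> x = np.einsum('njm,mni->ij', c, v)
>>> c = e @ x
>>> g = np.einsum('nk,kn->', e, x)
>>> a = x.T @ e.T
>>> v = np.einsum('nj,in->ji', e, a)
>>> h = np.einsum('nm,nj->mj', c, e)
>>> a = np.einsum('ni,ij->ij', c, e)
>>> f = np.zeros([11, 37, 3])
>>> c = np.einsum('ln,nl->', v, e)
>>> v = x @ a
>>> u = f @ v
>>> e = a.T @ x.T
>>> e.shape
(3, 3)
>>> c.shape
()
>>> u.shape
(11, 37, 3)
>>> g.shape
()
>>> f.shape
(11, 37, 3)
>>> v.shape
(3, 3)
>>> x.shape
(3, 37)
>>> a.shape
(37, 3)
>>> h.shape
(37, 3)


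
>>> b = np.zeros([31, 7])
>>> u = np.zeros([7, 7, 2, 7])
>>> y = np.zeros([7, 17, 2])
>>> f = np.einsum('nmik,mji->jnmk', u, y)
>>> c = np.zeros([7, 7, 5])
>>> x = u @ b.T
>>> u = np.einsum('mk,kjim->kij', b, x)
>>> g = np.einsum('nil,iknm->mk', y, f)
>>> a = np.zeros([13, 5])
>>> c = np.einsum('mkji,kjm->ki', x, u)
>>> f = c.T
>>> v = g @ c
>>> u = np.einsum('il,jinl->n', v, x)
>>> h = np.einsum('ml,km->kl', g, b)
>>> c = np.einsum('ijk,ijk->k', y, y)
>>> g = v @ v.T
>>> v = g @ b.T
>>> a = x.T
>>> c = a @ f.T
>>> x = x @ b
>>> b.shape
(31, 7)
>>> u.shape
(2,)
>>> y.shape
(7, 17, 2)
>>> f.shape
(31, 7)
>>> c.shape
(31, 2, 7, 31)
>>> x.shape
(7, 7, 2, 7)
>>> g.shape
(7, 7)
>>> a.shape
(31, 2, 7, 7)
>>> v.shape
(7, 31)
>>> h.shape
(31, 7)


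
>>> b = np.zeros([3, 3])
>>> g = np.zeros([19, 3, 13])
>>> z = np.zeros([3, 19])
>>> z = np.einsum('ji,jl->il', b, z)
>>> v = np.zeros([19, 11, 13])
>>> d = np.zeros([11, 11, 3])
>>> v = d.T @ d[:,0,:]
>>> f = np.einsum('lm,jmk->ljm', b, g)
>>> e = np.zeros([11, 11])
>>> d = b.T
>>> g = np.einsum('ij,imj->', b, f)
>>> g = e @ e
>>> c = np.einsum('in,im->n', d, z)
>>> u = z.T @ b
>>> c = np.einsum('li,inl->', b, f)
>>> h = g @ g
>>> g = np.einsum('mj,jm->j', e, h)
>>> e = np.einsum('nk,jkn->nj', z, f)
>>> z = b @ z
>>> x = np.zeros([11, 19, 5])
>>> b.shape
(3, 3)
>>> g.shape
(11,)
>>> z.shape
(3, 19)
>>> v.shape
(3, 11, 3)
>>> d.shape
(3, 3)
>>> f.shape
(3, 19, 3)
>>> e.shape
(3, 3)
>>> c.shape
()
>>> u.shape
(19, 3)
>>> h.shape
(11, 11)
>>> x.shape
(11, 19, 5)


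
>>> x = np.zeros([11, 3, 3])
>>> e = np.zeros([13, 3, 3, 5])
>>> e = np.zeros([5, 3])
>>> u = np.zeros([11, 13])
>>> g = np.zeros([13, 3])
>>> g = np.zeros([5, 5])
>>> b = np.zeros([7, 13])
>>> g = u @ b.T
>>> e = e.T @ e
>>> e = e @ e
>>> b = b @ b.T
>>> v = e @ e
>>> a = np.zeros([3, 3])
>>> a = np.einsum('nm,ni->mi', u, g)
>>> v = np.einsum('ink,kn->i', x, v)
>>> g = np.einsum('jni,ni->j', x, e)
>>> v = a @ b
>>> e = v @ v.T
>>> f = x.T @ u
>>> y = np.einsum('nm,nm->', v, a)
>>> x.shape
(11, 3, 3)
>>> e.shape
(13, 13)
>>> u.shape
(11, 13)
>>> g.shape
(11,)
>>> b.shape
(7, 7)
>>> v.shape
(13, 7)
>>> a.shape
(13, 7)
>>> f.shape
(3, 3, 13)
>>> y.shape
()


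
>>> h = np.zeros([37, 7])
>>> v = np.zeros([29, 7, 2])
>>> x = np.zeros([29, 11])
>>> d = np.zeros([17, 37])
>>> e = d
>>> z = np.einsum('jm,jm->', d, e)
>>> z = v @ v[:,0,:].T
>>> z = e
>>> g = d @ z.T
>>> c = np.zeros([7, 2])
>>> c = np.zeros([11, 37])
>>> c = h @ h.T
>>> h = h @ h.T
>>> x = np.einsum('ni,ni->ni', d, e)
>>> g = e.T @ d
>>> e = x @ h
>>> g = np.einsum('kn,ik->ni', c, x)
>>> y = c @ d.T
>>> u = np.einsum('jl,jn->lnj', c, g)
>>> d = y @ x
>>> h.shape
(37, 37)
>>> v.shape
(29, 7, 2)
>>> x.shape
(17, 37)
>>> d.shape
(37, 37)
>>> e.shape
(17, 37)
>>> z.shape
(17, 37)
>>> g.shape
(37, 17)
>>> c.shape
(37, 37)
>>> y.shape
(37, 17)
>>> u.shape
(37, 17, 37)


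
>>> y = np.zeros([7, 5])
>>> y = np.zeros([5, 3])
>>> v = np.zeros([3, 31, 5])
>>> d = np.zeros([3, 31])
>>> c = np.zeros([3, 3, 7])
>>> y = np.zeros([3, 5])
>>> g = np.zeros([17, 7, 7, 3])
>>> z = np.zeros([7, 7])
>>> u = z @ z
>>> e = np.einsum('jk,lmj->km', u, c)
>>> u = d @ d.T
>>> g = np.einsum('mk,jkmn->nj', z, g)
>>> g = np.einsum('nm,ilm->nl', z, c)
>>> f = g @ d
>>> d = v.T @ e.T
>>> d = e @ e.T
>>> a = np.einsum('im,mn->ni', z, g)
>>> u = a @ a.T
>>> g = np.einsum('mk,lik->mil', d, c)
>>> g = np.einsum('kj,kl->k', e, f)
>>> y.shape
(3, 5)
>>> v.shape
(3, 31, 5)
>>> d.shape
(7, 7)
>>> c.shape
(3, 3, 7)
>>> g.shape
(7,)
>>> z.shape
(7, 7)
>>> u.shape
(3, 3)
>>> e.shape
(7, 3)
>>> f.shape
(7, 31)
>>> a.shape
(3, 7)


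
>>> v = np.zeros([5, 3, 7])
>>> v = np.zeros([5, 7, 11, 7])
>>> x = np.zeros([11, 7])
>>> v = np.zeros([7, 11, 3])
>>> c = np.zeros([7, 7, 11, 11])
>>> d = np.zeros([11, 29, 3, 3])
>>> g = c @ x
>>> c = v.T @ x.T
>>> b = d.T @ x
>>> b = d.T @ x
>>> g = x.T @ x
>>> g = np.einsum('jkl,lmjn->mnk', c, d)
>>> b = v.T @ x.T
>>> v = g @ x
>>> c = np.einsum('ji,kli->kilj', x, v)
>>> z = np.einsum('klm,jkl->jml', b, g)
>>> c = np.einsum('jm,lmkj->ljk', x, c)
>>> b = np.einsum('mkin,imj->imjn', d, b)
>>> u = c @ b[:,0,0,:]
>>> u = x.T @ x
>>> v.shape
(29, 3, 7)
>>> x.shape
(11, 7)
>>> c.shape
(29, 11, 3)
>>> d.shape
(11, 29, 3, 3)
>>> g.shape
(29, 3, 11)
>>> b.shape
(3, 11, 11, 3)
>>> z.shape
(29, 11, 11)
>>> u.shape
(7, 7)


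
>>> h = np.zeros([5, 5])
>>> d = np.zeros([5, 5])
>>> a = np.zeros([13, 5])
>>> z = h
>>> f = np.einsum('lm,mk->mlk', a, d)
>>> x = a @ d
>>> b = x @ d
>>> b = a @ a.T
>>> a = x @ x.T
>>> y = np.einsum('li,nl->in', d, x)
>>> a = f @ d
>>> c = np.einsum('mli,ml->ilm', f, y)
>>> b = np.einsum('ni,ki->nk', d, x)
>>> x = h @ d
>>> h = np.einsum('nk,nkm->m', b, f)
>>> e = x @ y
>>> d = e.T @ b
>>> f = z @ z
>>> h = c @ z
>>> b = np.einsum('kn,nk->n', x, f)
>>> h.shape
(5, 13, 5)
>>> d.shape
(13, 13)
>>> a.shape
(5, 13, 5)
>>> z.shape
(5, 5)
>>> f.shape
(5, 5)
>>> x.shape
(5, 5)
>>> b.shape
(5,)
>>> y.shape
(5, 13)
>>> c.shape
(5, 13, 5)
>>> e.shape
(5, 13)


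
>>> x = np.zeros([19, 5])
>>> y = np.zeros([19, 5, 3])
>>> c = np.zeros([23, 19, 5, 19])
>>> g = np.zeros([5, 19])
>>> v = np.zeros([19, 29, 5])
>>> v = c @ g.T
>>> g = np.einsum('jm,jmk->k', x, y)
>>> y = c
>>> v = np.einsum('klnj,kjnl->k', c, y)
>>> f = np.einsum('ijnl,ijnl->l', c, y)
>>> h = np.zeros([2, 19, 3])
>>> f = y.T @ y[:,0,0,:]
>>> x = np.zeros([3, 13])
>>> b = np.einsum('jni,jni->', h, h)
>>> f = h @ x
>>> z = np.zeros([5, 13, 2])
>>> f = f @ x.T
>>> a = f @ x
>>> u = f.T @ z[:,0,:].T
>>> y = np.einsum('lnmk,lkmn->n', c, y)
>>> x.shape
(3, 13)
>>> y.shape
(19,)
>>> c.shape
(23, 19, 5, 19)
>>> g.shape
(3,)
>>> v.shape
(23,)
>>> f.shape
(2, 19, 3)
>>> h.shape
(2, 19, 3)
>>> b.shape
()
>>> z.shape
(5, 13, 2)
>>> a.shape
(2, 19, 13)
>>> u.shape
(3, 19, 5)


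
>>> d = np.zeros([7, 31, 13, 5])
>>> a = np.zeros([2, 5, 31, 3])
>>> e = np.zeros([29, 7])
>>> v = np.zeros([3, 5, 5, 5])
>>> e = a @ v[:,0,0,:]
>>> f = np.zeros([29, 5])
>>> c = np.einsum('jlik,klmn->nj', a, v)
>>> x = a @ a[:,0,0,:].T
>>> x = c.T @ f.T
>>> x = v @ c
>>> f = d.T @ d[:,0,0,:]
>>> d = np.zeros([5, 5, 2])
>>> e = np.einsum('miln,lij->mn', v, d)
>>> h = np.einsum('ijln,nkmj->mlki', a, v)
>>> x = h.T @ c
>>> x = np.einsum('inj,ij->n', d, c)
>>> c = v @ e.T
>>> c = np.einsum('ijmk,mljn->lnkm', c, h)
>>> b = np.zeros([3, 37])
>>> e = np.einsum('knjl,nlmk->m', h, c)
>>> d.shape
(5, 5, 2)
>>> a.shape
(2, 5, 31, 3)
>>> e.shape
(3,)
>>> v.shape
(3, 5, 5, 5)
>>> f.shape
(5, 13, 31, 5)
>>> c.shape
(31, 2, 3, 5)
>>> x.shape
(5,)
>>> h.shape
(5, 31, 5, 2)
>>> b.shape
(3, 37)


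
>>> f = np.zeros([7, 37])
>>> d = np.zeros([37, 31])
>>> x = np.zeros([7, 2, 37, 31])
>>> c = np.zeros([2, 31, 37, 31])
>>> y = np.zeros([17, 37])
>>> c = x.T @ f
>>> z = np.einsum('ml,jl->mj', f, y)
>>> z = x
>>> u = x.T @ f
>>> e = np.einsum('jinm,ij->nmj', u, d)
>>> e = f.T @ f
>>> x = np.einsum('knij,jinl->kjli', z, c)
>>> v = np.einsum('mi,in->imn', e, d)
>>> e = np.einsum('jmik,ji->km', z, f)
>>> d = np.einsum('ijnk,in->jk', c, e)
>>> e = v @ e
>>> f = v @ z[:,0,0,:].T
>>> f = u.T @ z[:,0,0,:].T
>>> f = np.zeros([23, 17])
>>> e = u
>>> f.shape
(23, 17)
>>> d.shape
(37, 37)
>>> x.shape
(7, 31, 37, 37)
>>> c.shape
(31, 37, 2, 37)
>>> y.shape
(17, 37)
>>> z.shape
(7, 2, 37, 31)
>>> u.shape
(31, 37, 2, 37)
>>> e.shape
(31, 37, 2, 37)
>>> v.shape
(37, 37, 31)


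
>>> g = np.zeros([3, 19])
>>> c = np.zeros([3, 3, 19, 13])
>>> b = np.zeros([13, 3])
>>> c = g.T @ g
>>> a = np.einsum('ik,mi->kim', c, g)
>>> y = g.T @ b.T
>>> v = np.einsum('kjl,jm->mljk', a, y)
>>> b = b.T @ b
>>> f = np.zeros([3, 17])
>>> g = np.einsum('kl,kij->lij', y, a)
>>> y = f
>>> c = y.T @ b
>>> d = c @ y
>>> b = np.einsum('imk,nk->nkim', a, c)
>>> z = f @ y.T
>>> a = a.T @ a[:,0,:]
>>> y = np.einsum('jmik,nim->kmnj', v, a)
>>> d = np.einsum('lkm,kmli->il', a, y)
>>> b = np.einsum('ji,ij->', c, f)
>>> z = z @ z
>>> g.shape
(13, 19, 3)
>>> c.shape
(17, 3)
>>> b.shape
()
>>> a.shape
(3, 19, 3)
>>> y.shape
(19, 3, 3, 13)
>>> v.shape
(13, 3, 19, 19)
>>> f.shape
(3, 17)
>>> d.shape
(13, 3)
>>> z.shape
(3, 3)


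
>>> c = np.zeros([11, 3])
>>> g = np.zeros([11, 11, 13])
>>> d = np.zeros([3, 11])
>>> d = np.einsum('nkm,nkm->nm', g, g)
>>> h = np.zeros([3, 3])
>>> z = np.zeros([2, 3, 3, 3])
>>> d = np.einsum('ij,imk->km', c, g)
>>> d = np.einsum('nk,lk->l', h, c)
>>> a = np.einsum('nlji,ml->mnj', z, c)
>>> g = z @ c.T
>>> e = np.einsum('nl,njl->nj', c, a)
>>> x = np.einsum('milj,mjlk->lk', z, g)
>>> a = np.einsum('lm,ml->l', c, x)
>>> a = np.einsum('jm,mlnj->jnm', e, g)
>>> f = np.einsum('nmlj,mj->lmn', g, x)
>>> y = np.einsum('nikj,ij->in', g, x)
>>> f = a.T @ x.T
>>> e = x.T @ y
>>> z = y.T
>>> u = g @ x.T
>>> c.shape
(11, 3)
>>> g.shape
(2, 3, 3, 11)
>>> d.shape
(11,)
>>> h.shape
(3, 3)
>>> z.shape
(2, 3)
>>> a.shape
(11, 3, 2)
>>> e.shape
(11, 2)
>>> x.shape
(3, 11)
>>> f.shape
(2, 3, 3)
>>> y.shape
(3, 2)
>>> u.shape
(2, 3, 3, 3)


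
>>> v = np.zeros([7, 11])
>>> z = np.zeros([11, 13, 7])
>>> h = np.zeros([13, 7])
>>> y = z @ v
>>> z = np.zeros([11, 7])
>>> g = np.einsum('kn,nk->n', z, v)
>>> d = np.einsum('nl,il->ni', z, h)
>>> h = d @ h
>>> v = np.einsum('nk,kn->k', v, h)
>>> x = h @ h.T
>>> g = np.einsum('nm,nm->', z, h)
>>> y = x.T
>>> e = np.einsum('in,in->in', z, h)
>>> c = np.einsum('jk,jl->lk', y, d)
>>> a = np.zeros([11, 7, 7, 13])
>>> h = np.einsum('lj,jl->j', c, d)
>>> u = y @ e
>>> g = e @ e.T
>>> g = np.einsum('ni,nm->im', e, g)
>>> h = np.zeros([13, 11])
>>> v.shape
(11,)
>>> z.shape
(11, 7)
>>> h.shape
(13, 11)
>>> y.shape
(11, 11)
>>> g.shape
(7, 11)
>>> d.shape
(11, 13)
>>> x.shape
(11, 11)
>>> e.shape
(11, 7)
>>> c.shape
(13, 11)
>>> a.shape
(11, 7, 7, 13)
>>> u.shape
(11, 7)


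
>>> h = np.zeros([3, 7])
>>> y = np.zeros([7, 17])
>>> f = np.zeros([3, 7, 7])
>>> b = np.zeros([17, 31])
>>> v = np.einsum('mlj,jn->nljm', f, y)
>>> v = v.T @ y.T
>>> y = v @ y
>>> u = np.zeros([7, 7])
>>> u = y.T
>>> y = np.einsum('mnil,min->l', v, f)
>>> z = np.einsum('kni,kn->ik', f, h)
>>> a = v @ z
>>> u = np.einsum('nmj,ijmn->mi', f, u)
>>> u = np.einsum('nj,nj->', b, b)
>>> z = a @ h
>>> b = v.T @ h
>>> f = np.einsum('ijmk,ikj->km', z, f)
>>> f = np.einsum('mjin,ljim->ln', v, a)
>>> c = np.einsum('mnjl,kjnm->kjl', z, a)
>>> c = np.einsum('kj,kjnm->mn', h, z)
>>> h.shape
(3, 7)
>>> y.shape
(7,)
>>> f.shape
(3, 7)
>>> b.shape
(7, 7, 7, 7)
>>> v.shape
(3, 7, 7, 7)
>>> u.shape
()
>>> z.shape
(3, 7, 7, 7)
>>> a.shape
(3, 7, 7, 3)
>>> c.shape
(7, 7)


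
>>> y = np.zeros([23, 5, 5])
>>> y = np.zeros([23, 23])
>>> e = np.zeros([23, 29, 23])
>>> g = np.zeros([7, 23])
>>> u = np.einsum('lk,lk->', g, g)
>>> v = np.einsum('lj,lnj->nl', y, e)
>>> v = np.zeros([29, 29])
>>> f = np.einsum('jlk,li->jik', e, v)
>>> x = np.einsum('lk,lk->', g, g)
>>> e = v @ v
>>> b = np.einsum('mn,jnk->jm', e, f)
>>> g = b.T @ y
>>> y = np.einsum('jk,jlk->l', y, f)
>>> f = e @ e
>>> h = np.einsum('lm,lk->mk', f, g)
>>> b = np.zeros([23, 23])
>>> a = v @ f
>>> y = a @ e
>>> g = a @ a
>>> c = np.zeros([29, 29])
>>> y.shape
(29, 29)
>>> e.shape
(29, 29)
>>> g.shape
(29, 29)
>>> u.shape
()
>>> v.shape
(29, 29)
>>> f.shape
(29, 29)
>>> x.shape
()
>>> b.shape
(23, 23)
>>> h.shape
(29, 23)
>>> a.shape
(29, 29)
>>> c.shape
(29, 29)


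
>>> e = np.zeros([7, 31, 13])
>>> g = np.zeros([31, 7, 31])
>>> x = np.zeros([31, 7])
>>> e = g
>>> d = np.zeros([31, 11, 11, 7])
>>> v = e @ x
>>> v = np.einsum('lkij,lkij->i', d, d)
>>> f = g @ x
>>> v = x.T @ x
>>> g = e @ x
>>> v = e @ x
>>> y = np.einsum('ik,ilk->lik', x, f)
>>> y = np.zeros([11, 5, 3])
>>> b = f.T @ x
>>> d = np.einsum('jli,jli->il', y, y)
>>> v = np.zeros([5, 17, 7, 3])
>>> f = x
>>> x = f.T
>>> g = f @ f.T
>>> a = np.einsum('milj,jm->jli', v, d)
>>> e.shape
(31, 7, 31)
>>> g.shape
(31, 31)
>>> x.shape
(7, 31)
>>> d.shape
(3, 5)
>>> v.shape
(5, 17, 7, 3)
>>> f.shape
(31, 7)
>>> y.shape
(11, 5, 3)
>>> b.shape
(7, 7, 7)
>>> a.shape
(3, 7, 17)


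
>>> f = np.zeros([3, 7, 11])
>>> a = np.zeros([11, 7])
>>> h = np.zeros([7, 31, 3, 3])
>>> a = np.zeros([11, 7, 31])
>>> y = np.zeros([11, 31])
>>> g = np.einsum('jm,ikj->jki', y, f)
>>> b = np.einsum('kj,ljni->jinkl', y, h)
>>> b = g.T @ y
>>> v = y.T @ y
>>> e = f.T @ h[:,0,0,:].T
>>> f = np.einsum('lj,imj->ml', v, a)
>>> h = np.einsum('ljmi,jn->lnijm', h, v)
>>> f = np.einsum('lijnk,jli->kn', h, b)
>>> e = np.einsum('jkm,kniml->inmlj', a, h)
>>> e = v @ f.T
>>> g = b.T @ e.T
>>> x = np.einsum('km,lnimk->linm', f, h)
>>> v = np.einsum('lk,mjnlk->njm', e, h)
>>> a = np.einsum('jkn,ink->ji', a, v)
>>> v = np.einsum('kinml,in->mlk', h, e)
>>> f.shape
(3, 31)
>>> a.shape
(11, 3)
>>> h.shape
(7, 31, 3, 31, 3)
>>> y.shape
(11, 31)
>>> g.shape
(31, 7, 31)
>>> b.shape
(3, 7, 31)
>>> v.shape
(31, 3, 7)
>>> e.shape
(31, 3)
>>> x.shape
(7, 3, 31, 31)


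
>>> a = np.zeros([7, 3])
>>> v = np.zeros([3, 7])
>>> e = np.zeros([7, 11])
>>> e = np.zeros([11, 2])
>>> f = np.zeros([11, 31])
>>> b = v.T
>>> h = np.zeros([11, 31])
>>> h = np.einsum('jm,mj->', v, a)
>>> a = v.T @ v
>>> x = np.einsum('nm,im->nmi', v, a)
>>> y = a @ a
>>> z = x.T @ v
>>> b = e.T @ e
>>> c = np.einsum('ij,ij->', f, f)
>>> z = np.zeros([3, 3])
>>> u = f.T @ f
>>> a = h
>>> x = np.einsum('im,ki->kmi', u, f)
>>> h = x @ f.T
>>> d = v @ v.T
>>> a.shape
()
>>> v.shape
(3, 7)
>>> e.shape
(11, 2)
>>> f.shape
(11, 31)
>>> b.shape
(2, 2)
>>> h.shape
(11, 31, 11)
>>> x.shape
(11, 31, 31)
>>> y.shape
(7, 7)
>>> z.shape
(3, 3)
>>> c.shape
()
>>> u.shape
(31, 31)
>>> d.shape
(3, 3)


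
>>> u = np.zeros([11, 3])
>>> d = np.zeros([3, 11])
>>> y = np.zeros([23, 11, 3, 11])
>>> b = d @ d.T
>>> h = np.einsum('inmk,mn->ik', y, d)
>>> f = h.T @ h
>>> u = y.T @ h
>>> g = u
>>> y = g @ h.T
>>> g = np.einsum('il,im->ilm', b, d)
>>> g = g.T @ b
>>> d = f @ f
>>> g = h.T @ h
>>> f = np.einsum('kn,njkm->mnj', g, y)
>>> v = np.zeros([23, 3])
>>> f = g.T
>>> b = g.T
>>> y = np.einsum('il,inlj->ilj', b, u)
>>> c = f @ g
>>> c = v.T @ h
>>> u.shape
(11, 3, 11, 11)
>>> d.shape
(11, 11)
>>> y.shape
(11, 11, 11)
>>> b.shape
(11, 11)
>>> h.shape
(23, 11)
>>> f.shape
(11, 11)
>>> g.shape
(11, 11)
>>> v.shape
(23, 3)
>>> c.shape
(3, 11)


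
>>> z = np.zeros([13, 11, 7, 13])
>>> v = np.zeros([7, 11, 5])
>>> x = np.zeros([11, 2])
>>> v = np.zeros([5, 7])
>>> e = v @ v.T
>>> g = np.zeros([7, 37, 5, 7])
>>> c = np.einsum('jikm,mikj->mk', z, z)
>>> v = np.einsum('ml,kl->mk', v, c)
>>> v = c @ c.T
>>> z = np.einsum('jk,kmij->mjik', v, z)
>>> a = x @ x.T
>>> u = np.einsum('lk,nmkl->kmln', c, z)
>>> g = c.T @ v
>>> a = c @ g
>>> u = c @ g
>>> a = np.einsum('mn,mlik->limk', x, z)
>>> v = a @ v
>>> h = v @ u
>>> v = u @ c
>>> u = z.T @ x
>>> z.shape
(11, 13, 7, 13)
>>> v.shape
(13, 7)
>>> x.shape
(11, 2)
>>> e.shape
(5, 5)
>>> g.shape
(7, 13)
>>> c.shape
(13, 7)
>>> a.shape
(13, 7, 11, 13)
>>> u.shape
(13, 7, 13, 2)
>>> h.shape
(13, 7, 11, 13)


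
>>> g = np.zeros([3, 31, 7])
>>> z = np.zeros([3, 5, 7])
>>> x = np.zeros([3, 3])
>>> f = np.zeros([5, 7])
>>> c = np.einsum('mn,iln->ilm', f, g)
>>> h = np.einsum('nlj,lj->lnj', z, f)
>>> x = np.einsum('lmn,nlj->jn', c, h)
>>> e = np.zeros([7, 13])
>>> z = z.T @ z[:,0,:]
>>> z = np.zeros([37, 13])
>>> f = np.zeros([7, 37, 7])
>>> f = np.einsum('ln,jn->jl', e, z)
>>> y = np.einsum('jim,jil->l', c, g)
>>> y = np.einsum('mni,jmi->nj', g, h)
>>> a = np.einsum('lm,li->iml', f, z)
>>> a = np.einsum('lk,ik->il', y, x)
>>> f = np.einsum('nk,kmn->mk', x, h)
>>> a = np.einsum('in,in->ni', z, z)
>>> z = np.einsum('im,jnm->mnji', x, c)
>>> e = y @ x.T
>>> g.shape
(3, 31, 7)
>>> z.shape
(5, 31, 3, 7)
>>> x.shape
(7, 5)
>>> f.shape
(3, 5)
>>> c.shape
(3, 31, 5)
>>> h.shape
(5, 3, 7)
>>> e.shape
(31, 7)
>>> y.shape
(31, 5)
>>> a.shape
(13, 37)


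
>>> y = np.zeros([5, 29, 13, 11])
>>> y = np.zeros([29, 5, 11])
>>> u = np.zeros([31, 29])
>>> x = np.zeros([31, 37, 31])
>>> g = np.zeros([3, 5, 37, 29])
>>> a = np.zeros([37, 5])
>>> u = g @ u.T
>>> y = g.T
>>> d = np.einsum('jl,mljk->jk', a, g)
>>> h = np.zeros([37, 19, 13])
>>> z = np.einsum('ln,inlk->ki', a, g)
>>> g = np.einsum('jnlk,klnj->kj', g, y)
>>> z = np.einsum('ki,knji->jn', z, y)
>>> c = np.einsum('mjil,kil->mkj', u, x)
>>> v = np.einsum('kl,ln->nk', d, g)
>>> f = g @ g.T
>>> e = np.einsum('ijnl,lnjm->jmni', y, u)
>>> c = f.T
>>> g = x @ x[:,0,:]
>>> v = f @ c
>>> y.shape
(29, 37, 5, 3)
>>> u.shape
(3, 5, 37, 31)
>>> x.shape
(31, 37, 31)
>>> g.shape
(31, 37, 31)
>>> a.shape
(37, 5)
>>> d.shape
(37, 29)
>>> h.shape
(37, 19, 13)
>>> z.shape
(5, 37)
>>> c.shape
(29, 29)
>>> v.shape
(29, 29)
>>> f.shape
(29, 29)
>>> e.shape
(37, 31, 5, 29)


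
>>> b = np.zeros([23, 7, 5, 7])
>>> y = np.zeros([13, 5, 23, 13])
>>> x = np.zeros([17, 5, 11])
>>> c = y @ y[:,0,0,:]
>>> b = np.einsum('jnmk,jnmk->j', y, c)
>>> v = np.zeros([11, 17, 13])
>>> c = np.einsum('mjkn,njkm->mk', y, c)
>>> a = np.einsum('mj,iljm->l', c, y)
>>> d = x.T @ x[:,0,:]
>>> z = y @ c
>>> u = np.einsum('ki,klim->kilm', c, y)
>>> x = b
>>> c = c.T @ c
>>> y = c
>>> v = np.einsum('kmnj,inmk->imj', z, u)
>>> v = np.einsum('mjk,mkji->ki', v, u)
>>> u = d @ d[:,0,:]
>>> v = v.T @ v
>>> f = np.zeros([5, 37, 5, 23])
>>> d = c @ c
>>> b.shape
(13,)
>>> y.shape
(23, 23)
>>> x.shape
(13,)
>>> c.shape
(23, 23)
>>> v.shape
(13, 13)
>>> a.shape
(5,)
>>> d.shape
(23, 23)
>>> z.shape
(13, 5, 23, 23)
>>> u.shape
(11, 5, 11)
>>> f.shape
(5, 37, 5, 23)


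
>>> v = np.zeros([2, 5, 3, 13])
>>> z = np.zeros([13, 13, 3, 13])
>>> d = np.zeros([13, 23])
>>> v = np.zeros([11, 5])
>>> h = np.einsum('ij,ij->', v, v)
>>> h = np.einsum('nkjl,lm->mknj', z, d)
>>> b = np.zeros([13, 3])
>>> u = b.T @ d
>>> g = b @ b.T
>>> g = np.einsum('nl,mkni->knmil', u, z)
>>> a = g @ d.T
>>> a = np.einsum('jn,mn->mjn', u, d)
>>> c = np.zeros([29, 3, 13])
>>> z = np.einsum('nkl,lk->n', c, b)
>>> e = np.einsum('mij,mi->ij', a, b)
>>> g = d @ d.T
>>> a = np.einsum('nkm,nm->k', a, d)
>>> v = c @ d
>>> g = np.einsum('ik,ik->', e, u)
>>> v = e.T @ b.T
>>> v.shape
(23, 13)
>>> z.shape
(29,)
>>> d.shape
(13, 23)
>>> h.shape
(23, 13, 13, 3)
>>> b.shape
(13, 3)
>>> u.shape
(3, 23)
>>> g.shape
()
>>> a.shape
(3,)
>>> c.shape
(29, 3, 13)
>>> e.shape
(3, 23)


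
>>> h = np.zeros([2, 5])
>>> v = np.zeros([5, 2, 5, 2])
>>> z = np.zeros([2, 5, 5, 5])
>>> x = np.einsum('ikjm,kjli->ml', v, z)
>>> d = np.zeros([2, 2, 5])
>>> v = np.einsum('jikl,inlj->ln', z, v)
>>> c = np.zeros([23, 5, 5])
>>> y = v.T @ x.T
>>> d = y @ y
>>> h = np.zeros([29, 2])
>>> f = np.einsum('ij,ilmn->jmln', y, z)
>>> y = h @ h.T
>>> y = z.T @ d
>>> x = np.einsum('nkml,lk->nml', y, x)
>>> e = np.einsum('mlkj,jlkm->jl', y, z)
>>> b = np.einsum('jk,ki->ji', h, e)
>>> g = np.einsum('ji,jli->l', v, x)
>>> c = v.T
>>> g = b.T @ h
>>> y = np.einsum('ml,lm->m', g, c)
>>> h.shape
(29, 2)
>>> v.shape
(5, 2)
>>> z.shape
(2, 5, 5, 5)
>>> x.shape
(5, 5, 2)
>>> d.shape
(2, 2)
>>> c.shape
(2, 5)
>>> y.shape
(5,)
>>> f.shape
(2, 5, 5, 5)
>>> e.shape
(2, 5)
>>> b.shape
(29, 5)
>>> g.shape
(5, 2)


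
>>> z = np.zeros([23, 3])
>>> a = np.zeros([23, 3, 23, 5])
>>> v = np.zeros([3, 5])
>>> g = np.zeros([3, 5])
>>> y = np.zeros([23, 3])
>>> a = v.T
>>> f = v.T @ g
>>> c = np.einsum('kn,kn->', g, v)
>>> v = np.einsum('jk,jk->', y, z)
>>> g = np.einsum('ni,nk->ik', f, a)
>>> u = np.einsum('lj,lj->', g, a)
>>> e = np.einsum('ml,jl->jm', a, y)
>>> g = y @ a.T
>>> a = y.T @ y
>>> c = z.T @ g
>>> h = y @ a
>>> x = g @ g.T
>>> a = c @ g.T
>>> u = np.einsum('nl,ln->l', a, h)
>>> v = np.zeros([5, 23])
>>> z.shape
(23, 3)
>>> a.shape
(3, 23)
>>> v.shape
(5, 23)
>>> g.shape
(23, 5)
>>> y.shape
(23, 3)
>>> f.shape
(5, 5)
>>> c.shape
(3, 5)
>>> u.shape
(23,)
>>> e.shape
(23, 5)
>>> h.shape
(23, 3)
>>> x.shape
(23, 23)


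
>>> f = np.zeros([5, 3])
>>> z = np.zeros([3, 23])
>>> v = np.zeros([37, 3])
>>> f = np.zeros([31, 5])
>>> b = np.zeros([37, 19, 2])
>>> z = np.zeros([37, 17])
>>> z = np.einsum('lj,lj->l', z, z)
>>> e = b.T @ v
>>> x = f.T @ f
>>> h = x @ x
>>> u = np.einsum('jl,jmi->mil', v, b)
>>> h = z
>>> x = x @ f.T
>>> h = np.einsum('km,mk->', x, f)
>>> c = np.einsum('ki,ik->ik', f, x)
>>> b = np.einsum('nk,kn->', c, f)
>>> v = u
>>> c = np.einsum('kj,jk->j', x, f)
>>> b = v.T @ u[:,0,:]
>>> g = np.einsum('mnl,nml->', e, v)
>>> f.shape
(31, 5)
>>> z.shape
(37,)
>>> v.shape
(19, 2, 3)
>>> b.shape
(3, 2, 3)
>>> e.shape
(2, 19, 3)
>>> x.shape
(5, 31)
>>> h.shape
()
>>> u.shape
(19, 2, 3)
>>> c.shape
(31,)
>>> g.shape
()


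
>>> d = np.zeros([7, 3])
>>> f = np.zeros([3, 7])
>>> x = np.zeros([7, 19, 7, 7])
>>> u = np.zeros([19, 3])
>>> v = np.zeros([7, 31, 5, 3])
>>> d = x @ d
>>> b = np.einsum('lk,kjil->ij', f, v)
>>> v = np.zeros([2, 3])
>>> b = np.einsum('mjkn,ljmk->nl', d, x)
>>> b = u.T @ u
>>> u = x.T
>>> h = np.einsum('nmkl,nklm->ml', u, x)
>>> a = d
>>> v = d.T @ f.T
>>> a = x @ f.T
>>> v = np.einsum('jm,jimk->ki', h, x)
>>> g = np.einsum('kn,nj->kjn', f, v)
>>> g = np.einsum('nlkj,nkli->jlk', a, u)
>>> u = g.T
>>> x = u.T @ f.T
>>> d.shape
(7, 19, 7, 3)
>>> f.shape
(3, 7)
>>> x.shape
(3, 19, 3)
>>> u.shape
(7, 19, 3)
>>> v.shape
(7, 19)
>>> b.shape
(3, 3)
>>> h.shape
(7, 7)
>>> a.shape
(7, 19, 7, 3)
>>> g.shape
(3, 19, 7)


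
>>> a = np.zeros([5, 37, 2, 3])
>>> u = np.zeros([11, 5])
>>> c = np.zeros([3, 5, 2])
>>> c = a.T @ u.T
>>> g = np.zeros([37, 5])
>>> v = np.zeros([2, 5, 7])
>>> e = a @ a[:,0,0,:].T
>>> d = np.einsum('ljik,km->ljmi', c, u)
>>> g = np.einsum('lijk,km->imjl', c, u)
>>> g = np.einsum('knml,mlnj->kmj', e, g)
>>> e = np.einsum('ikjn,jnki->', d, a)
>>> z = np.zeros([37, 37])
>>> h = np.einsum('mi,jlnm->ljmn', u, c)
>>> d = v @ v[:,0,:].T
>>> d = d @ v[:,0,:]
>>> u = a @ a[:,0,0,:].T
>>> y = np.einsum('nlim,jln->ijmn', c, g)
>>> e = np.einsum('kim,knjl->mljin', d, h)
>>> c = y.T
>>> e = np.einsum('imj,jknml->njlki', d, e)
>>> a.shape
(5, 37, 2, 3)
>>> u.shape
(5, 37, 2, 5)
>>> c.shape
(3, 11, 5, 37)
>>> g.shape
(5, 2, 3)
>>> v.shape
(2, 5, 7)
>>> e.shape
(11, 7, 3, 37, 2)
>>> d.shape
(2, 5, 7)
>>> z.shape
(37, 37)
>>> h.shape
(2, 3, 11, 37)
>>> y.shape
(37, 5, 11, 3)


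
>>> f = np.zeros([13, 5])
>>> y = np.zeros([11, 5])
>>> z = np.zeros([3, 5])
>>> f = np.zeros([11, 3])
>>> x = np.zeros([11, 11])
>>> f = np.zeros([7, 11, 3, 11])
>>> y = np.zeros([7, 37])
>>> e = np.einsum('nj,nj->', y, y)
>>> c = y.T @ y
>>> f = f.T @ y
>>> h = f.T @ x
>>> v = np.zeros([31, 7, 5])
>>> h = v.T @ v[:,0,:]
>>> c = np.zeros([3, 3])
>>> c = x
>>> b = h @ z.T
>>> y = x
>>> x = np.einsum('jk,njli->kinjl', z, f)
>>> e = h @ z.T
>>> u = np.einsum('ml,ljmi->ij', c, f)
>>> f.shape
(11, 3, 11, 37)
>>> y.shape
(11, 11)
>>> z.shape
(3, 5)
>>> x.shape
(5, 37, 11, 3, 11)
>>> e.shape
(5, 7, 3)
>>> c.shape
(11, 11)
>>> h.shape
(5, 7, 5)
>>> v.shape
(31, 7, 5)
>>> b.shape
(5, 7, 3)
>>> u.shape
(37, 3)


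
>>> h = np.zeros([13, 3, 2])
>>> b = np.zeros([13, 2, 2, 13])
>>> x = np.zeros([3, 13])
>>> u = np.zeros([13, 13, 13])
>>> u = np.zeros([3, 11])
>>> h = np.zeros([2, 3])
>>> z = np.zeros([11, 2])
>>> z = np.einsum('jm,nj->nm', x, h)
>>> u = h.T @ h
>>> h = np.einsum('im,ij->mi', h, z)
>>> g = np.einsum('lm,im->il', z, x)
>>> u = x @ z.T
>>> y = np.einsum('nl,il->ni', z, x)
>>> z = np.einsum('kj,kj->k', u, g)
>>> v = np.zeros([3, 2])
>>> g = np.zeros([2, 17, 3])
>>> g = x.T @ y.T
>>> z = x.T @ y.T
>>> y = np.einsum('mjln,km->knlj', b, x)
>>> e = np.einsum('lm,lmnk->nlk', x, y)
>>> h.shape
(3, 2)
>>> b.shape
(13, 2, 2, 13)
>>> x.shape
(3, 13)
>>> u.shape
(3, 2)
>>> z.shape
(13, 2)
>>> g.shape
(13, 2)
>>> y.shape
(3, 13, 2, 2)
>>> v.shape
(3, 2)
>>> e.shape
(2, 3, 2)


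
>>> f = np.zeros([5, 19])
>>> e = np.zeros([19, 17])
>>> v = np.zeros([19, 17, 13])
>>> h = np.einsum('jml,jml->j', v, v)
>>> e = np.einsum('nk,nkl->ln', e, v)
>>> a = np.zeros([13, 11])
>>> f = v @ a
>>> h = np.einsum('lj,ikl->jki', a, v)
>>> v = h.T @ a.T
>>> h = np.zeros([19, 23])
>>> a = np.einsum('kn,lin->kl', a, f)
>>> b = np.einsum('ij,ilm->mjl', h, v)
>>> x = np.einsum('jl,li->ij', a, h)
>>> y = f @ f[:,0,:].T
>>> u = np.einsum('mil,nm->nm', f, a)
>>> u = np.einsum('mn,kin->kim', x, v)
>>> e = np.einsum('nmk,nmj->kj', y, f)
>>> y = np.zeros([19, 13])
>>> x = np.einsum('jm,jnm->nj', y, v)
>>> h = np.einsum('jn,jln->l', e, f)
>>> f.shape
(19, 17, 11)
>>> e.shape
(19, 11)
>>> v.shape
(19, 17, 13)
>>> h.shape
(17,)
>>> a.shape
(13, 19)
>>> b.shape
(13, 23, 17)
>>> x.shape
(17, 19)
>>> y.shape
(19, 13)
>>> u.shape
(19, 17, 23)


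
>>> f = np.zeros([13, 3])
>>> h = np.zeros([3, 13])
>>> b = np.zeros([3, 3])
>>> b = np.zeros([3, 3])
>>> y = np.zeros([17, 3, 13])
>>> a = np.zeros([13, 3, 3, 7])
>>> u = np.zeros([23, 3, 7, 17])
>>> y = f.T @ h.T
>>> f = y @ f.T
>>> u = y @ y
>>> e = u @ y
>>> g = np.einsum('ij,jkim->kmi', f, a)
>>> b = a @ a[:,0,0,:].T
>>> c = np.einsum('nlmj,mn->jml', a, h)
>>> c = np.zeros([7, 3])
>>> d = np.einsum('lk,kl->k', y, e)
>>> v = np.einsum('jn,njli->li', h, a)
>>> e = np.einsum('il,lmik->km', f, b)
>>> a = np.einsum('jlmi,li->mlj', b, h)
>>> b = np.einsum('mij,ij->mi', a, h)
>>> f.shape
(3, 13)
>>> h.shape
(3, 13)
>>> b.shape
(3, 3)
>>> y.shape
(3, 3)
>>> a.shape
(3, 3, 13)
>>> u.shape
(3, 3)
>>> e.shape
(13, 3)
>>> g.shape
(3, 7, 3)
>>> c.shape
(7, 3)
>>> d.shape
(3,)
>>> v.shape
(3, 7)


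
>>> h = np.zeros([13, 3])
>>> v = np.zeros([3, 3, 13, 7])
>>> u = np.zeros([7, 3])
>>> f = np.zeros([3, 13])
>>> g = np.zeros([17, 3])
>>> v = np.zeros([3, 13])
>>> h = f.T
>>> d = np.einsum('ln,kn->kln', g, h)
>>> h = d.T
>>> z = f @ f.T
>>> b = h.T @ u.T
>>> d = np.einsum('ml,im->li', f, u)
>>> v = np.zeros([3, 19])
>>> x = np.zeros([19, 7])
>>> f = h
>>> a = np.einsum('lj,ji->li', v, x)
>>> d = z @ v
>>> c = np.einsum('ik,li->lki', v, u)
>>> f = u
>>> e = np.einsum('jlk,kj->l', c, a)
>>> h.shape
(3, 17, 13)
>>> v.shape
(3, 19)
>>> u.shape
(7, 3)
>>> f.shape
(7, 3)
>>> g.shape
(17, 3)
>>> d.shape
(3, 19)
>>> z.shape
(3, 3)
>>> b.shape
(13, 17, 7)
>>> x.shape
(19, 7)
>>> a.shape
(3, 7)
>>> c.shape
(7, 19, 3)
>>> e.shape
(19,)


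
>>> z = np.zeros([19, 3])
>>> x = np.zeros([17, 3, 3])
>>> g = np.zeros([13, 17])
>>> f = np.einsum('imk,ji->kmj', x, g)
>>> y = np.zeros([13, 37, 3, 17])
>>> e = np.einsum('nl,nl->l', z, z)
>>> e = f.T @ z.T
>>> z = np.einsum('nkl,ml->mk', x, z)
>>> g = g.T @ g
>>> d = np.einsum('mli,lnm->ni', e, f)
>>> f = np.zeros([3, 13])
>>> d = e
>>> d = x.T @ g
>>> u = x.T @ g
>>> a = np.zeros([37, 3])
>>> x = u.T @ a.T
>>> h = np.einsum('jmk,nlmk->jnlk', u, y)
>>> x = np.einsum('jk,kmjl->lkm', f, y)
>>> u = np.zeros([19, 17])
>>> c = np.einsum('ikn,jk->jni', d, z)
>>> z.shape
(19, 3)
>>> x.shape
(17, 13, 37)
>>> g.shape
(17, 17)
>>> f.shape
(3, 13)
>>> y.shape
(13, 37, 3, 17)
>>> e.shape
(13, 3, 19)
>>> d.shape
(3, 3, 17)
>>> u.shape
(19, 17)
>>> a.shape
(37, 3)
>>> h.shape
(3, 13, 37, 17)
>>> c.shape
(19, 17, 3)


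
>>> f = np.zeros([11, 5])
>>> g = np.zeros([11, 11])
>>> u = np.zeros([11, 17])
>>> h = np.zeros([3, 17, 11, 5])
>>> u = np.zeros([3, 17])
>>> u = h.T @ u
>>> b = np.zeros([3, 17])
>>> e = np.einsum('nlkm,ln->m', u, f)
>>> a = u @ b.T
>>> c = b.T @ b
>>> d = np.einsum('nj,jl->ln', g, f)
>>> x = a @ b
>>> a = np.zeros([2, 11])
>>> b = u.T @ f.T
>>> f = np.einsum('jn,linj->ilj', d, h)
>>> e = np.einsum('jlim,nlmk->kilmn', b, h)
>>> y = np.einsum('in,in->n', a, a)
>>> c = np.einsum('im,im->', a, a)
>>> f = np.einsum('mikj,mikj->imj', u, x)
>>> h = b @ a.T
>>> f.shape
(11, 5, 17)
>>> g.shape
(11, 11)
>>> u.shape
(5, 11, 17, 17)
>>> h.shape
(17, 17, 11, 2)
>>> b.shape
(17, 17, 11, 11)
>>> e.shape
(5, 11, 17, 11, 3)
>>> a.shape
(2, 11)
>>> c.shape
()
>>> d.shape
(5, 11)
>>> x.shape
(5, 11, 17, 17)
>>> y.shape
(11,)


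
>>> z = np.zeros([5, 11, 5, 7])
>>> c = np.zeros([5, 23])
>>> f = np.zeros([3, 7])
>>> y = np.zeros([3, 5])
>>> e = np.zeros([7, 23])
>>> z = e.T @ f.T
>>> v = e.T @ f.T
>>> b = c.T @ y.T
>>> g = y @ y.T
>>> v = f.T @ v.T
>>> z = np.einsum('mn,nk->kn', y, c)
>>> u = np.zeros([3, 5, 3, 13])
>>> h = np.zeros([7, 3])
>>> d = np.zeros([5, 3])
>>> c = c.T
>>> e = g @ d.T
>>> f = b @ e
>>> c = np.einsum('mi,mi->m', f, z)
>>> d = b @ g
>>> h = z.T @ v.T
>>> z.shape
(23, 5)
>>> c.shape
(23,)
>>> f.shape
(23, 5)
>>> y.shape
(3, 5)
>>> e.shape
(3, 5)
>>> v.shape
(7, 23)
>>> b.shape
(23, 3)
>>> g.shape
(3, 3)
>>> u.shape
(3, 5, 3, 13)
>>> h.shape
(5, 7)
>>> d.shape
(23, 3)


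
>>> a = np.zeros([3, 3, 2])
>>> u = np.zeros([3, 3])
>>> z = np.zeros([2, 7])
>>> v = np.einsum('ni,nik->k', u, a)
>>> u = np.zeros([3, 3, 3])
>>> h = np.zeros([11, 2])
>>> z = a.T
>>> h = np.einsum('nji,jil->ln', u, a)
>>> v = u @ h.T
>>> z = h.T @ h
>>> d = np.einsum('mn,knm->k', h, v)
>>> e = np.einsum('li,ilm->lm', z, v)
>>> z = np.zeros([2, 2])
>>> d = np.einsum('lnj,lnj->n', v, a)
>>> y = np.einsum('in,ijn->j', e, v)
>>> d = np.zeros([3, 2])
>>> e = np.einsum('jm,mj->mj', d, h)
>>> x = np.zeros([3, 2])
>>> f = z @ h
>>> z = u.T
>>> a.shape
(3, 3, 2)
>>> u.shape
(3, 3, 3)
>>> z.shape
(3, 3, 3)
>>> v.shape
(3, 3, 2)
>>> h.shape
(2, 3)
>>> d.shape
(3, 2)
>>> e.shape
(2, 3)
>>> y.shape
(3,)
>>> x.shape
(3, 2)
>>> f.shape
(2, 3)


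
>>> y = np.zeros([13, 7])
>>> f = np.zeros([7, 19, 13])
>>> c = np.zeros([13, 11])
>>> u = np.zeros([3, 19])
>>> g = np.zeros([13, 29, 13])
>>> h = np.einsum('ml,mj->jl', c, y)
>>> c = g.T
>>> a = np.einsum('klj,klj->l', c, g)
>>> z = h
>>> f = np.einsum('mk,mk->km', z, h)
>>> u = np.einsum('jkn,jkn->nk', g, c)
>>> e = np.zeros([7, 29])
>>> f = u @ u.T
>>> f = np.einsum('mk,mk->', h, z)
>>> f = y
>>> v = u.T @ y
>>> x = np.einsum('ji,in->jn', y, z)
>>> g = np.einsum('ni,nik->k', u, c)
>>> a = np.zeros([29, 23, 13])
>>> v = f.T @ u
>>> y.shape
(13, 7)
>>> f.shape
(13, 7)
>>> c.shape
(13, 29, 13)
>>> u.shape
(13, 29)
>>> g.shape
(13,)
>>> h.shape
(7, 11)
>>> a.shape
(29, 23, 13)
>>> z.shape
(7, 11)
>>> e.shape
(7, 29)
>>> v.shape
(7, 29)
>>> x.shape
(13, 11)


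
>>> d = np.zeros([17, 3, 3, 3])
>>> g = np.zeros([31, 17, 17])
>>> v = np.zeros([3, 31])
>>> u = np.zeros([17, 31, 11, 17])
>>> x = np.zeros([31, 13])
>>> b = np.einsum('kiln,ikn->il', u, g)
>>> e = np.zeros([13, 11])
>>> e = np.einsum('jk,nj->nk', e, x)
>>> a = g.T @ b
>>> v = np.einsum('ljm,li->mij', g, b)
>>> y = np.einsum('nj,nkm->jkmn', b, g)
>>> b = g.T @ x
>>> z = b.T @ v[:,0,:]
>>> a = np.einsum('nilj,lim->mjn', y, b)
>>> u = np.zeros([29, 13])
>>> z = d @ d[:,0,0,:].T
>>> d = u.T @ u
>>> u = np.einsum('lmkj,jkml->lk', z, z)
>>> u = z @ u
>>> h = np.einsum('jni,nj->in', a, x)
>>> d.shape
(13, 13)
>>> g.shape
(31, 17, 17)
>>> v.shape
(17, 11, 17)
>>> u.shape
(17, 3, 3, 3)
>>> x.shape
(31, 13)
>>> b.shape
(17, 17, 13)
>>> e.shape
(31, 11)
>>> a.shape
(13, 31, 11)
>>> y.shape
(11, 17, 17, 31)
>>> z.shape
(17, 3, 3, 17)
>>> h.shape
(11, 31)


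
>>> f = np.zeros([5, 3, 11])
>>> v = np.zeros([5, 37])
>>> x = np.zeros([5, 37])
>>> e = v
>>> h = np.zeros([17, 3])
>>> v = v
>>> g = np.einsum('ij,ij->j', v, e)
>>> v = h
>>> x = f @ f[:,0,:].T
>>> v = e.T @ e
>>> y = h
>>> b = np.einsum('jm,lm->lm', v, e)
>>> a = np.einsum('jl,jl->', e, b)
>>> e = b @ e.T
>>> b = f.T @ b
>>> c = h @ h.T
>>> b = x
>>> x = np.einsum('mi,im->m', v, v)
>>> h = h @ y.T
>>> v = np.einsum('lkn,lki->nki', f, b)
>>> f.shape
(5, 3, 11)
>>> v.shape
(11, 3, 5)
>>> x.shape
(37,)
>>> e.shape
(5, 5)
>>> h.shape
(17, 17)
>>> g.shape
(37,)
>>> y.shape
(17, 3)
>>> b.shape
(5, 3, 5)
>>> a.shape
()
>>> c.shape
(17, 17)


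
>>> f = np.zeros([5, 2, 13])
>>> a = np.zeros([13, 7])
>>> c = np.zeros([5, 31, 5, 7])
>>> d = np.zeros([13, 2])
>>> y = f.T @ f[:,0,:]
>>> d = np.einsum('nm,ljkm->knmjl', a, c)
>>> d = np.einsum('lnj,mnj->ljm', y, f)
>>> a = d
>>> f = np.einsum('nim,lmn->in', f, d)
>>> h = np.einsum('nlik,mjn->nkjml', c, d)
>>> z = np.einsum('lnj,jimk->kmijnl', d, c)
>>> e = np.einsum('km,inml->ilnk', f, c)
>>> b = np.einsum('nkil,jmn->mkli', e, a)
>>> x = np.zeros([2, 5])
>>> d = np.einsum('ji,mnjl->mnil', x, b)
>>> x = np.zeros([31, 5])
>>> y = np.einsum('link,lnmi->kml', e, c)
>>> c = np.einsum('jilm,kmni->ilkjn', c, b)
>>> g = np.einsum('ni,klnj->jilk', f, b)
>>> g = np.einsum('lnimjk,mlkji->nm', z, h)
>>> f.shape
(2, 5)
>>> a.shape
(13, 13, 5)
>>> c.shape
(31, 5, 13, 5, 2)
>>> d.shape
(13, 7, 5, 31)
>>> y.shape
(2, 5, 5)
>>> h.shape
(5, 7, 13, 13, 31)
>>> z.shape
(7, 5, 31, 5, 13, 13)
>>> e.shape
(5, 7, 31, 2)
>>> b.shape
(13, 7, 2, 31)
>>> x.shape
(31, 5)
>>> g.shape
(5, 5)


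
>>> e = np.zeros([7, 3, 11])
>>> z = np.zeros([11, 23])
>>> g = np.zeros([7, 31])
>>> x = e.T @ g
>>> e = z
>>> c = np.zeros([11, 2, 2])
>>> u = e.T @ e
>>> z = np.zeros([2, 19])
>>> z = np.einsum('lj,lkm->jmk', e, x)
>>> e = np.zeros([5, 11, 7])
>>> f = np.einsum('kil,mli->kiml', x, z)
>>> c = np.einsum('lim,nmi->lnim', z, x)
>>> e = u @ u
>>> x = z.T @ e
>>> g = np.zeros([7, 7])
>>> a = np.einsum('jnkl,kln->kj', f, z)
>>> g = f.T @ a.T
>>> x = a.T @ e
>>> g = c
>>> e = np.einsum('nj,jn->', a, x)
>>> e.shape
()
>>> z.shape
(23, 31, 3)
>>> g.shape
(23, 11, 31, 3)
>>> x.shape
(11, 23)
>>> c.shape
(23, 11, 31, 3)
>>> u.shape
(23, 23)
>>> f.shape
(11, 3, 23, 31)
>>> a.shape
(23, 11)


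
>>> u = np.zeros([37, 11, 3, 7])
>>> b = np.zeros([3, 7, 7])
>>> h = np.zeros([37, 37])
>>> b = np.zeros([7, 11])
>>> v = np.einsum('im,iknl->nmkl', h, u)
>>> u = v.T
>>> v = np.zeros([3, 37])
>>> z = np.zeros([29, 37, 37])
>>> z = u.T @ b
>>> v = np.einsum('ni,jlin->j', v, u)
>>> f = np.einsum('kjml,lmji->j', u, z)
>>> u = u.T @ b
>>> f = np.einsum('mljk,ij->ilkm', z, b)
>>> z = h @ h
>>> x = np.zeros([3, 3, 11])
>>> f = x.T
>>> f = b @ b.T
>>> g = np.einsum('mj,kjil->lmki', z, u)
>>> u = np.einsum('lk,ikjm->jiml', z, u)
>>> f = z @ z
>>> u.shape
(11, 3, 11, 37)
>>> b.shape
(7, 11)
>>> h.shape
(37, 37)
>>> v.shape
(7,)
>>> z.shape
(37, 37)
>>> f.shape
(37, 37)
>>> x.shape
(3, 3, 11)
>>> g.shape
(11, 37, 3, 11)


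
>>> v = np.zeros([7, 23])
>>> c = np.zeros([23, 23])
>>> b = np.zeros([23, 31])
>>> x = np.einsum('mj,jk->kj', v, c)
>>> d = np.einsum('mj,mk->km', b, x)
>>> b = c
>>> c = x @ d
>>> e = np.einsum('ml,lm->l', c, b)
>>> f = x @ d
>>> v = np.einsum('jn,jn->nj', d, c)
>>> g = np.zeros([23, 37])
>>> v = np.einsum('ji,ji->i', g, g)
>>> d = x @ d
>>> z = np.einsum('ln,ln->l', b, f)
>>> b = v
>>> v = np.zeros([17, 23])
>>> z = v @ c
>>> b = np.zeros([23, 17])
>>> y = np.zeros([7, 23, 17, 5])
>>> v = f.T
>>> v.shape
(23, 23)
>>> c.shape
(23, 23)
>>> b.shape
(23, 17)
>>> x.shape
(23, 23)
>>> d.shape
(23, 23)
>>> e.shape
(23,)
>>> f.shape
(23, 23)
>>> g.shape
(23, 37)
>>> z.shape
(17, 23)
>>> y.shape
(7, 23, 17, 5)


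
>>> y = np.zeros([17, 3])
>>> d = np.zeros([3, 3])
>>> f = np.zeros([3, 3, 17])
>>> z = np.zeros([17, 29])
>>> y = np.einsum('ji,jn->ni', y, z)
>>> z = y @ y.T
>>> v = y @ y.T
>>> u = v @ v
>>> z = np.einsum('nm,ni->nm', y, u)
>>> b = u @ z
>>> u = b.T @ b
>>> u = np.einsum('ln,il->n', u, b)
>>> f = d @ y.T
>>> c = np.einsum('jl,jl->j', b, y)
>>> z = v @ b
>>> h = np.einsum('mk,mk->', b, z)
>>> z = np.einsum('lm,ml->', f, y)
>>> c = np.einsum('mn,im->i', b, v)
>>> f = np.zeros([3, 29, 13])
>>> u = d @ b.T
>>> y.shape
(29, 3)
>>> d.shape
(3, 3)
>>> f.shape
(3, 29, 13)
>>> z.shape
()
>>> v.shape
(29, 29)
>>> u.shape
(3, 29)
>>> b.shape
(29, 3)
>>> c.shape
(29,)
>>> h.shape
()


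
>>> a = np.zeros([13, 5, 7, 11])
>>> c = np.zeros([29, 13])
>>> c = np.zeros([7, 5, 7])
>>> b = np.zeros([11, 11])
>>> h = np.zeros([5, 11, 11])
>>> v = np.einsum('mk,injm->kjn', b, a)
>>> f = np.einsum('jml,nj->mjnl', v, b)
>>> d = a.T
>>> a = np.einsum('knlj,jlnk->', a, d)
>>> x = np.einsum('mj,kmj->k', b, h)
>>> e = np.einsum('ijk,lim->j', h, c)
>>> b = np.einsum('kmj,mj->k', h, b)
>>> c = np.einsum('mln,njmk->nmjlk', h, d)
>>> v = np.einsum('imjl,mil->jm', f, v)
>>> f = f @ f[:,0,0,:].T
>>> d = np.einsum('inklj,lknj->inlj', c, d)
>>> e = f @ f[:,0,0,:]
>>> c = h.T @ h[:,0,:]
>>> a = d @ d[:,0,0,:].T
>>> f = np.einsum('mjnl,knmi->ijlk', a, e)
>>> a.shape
(11, 5, 11, 11)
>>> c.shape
(11, 11, 11)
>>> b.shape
(5,)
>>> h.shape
(5, 11, 11)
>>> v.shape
(11, 11)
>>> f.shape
(7, 5, 11, 7)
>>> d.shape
(11, 5, 11, 13)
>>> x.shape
(5,)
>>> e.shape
(7, 11, 11, 7)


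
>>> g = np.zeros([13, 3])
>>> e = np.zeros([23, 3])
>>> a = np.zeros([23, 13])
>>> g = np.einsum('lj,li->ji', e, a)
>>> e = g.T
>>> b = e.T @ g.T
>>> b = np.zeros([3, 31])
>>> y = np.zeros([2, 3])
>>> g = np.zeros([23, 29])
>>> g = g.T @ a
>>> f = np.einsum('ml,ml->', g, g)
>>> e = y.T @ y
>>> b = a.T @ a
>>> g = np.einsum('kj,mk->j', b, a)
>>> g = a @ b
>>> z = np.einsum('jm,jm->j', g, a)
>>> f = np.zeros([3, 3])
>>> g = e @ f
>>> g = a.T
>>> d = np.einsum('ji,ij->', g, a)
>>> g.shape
(13, 23)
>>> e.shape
(3, 3)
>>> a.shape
(23, 13)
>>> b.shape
(13, 13)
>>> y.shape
(2, 3)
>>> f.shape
(3, 3)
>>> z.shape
(23,)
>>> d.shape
()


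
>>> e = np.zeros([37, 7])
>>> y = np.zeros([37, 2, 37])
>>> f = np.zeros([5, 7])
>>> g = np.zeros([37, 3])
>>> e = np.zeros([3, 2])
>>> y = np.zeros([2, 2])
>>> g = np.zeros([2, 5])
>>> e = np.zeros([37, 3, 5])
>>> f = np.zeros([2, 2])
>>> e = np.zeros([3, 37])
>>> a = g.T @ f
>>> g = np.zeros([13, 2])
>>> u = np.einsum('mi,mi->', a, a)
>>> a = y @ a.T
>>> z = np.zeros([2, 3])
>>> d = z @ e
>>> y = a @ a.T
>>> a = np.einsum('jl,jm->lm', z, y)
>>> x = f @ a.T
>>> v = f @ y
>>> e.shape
(3, 37)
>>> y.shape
(2, 2)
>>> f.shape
(2, 2)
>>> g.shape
(13, 2)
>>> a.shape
(3, 2)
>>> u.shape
()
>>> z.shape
(2, 3)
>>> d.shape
(2, 37)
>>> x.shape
(2, 3)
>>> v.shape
(2, 2)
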